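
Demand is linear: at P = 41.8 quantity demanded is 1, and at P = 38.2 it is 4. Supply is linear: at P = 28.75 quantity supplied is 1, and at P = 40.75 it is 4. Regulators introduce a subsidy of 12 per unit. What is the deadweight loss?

13.85

Demand slope = (38.2 − 41.8)/(4 − 1) = −1.2, so P = 43 − 1.2Q.
Supply slope = (40.75 − 28.75)/(4 − 1) = 4, so P = 24.75 + 4Q.
Competitive equilibrium: 43 − 1.2Q = 24.75 + 4Q → Q* = 3.5096, P* = 38.7885.
The subsidy lowers effective supply by 12: P = 12.75 + 4Q.
New quantity: 43 − 1.2Q = 12.75 + 4Q → Q' = 5.8173.
Overproduction ΔQ = 5.8173 − 3.5096 = 2.3077; wedge = subsidy = 12.
Welfare loss = ½ × 2.3077 × 12 = 13.85.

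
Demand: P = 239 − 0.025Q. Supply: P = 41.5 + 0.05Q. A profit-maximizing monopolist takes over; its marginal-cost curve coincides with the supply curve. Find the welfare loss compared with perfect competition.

16252.60

Competitive equilibrium: 239 − 0.025Q = 41.5 + 0.05Q → Q* = 2633.3333, P* = 173.1667.
Marginal revenue: MR = 239 − 0.05Q. Set MR = MC: 239 − 0.05Q = 41.5 + 0.05Q → Q_m = 1975.
Price P_m = 239 − 0.025·1975 = 189.625; MC(Q_m) = 41.5 + 0.05·1975 = 140.25.
Competitive Q* = 2633.3333, so ΔQ = 658.3333; wedge = 189.625 − 140.25 = 49.375.
Welfare loss = ½ × 658.3333 × 49.375 = 16252.60.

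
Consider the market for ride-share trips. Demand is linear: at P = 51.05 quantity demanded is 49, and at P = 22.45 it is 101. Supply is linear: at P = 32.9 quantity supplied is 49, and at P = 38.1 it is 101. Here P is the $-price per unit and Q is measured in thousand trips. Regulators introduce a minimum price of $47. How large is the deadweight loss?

$137.37 thousand

Demand slope = (22.45 − 51.05)/(101 − 49) = −0.55, so P = 78 − 0.55Q.
Supply slope = (38.1 − 32.9)/(101 − 49) = 0.1, so P = 28 + 0.1Q.
Competitive equilibrium: 78 − 0.55Q = 28 + 0.1Q → Q* = 76.9231, P* = 35.6923.
At the floor P = 47, quantity demanded = (78 − 47)/0.55 = 56.3636.
Sellers' marginal cost at Q' = 56.3636: 28 + 0.1·56.3636 = 33.6364.
ΔQ = 76.9231 − 56.3636 = 20.5595; wedge = 47 − 33.6364 = 13.3636.
DWL = ½ × 20.5595 × 13.3636 = $137.37 thousand.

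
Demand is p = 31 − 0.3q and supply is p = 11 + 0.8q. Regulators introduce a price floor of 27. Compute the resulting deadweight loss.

Competitive equilibrium: 31 − 0.3q = 11 + 0.8q → q* = 18.1818, p* = 25.5455.
At the floor p = 27, quantity demanded = (31 − 27)/0.3 = 13.3333.
Sellers' marginal cost at q' = 13.3333: 11 + 0.8·13.3333 = 21.6666.
Δq = 18.1818 − 13.3333 = 4.8485; wedge = 27 − 21.6666 = 5.3334.
Deadweight loss = ½ × 4.8485 × 5.3334 = 12.93.

12.93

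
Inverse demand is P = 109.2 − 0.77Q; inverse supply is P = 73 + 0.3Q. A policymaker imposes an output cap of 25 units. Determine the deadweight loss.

41.73

Competitive equilibrium: 109.2 − 0.77Q = 73 + 0.3Q → Q* = 33.8318, P* = 83.1495.
At Q = 25: demand price = 109.2 − 0.77·25 = 89.95; supply price = 73 + 0.3·25 = 80.5.
ΔQ = 33.8318 − 25 = 8.8318; wedge = 89.95 − 80.5 = 9.45.
Welfare loss = ½ × 8.8318 × 9.45 = 41.73.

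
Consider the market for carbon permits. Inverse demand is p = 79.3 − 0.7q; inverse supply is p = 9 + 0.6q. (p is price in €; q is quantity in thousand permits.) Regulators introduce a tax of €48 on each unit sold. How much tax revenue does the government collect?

Competitive equilibrium: 79.3 − 0.7q = 9 + 0.6q → q* = 54.0769, p* = 41.4462.
With the tax, the buyer price exceeds the seller price by 48: (79.3 − 0.7q) − (9 + 0.6q) = 48 → q' = 17.1538.
Tax revenue = 48 × 17.1538 = €823.38 thousand.

€823.38 thousand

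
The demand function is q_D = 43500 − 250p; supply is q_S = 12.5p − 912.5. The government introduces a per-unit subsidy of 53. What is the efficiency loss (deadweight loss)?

In inverse form: demand p = 174 − 0.004q, supply p = 73 + 0.08q.
Competitive equilibrium: 174 − 0.004q = 73 + 0.08q → q* = 1202.381, p* = 169.1905.
The subsidy lowers effective supply by 53: p = 20 + 0.08q.
New quantity: 174 − 0.004q = 20 + 0.08q → q' = 1833.3333.
Overproduction Δq = 1833.3333 − 1202.381 = 630.9523; wedge = subsidy = 53.
The triangle = ½ × 630.9523 × 53 = 16720.24.

16720.24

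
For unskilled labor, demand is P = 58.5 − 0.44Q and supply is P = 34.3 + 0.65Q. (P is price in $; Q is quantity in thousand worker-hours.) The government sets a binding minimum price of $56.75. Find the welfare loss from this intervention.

$181.01 thousand

Competitive equilibrium: 58.5 − 0.44Q = 34.3 + 0.65Q → Q* = 22.2018, P* = 48.7312.
At the floor P = 56.75, quantity demanded = (58.5 − 56.75)/0.44 = 3.9773.
Sellers' marginal cost at Q' = 3.9773: 34.3 + 0.65·3.9773 = 36.8852.
ΔQ = 22.2018 − 3.9773 = 18.2245; wedge = 56.75 − 36.8852 = 19.8648.
DWL = ½ × 18.2245 × 19.8648 = $181.01 thousand.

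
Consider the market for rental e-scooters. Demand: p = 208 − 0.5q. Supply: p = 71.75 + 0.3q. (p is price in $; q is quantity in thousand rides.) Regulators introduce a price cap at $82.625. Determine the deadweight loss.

$7189.10 thousand

Competitive equilibrium: 208 − 0.5q = 71.75 + 0.3q → q* = 170.3125, p* = 122.8438.
At the ceiling p = 82.625, quantity supplied = (82.625 − 71.75)/0.3 = 36.25.
Willingness to pay at q' = 36.25: 208 − 0.5·36.25 = 189.875.
Δq = 170.3125 − 36.25 = 134.0625; wedge = 189.875 − 82.625 = 107.25.
The triangle = ½ × 134.0625 × 107.25 = $7189.10 thousand.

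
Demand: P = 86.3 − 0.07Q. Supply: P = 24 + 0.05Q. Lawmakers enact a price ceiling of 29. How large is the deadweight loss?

Competitive equilibrium: 86.3 − 0.07Q = 24 + 0.05Q → Q* = 519.1667, P* = 49.9583.
At the ceiling P = 29, quantity supplied = (29 − 24)/0.05 = 100.
Willingness to pay at Q' = 100: 86.3 − 0.07·100 = 79.3.
ΔQ = 519.1667 − 100 = 419.1667; wedge = 79.3 − 29 = 50.3.
Deadweight loss = ½ × 419.1667 × 50.3 = 10542.04.

10542.04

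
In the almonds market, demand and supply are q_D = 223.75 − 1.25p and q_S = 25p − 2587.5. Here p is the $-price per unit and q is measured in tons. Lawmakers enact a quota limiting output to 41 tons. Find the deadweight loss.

$1003.53

In inverse form: demand p = 179 − 0.8q, supply p = 103.5 + 0.04q.
Competitive equilibrium: 179 − 0.8q = 103.5 + 0.04q → q* = 89.881, p* = 107.0952.
At q = 41: demand price = 179 − 0.8·41 = 146.2; supply price = 103.5 + 0.04·41 = 105.14.
Δq = 89.881 − 41 = 48.881; wedge = 146.2 − 105.14 = 41.06.
DWL = ½ × 48.881 × 41.06 = $1003.53.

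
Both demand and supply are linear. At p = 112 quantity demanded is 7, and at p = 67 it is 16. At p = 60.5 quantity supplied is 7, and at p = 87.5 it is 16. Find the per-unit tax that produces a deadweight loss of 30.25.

22

Demand slope = (67 − 112)/(16 − 7) = −5, so p = 147 − 5q.
Supply slope = (87.5 − 60.5)/(16 − 7) = 3, so p = 39.5 + 3q.
Competitive equilibrium: 147 − 5q = 39.5 + 3q → q* = 13.4375, p* = 79.8125.
A tax t gives Δq = t/8 and wedge t, so DWL = t²/16.
t²/16 = 30.25 → t² = 484 → t = 22.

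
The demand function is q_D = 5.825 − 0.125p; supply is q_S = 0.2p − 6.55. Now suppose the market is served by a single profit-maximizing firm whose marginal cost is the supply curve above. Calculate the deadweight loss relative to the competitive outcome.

1.07

In inverse form: demand p = 46.6 − 8q, supply p = 32.75 + 5q.
Competitive equilibrium: 46.6 − 8q = 32.75 + 5q → q* = 1.0654, p* = 38.0769.
Marginal revenue: MR = 46.6 − 16q. Set MR = MC: 46.6 − 16q = 32.75 + 5q → q_m = 0.6595.
Price p_m = 46.6 − 8·0.6595 = 41.324; MC(q_m) = 32.75 + 5·0.6595 = 36.0475.
Competitive q* = 1.0654, so Δq = 0.4059; wedge = 41.324 − 36.0475 = 5.2765.
Welfare loss = ½ × 0.4059 × 5.2765 = 1.07.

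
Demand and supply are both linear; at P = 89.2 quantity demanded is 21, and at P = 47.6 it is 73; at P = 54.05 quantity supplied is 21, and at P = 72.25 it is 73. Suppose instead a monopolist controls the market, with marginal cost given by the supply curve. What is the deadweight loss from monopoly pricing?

257.33

Demand slope = (47.6 − 89.2)/(73 − 21) = −0.8, so P = 106 − 0.8Q.
Supply slope = (72.25 − 54.05)/(73 − 21) = 0.35, so P = 46.7 + 0.35Q.
Competitive equilibrium: 106 − 0.8Q = 46.7 + 0.35Q → Q* = 51.5652, P* = 64.7478.
Marginal revenue: MR = 106 − 1.6Q. Set MR = MC: 106 − 1.6Q = 46.7 + 0.35Q → Q_m = 30.4103.
Price P_m = 106 − 0.8·30.4103 = 81.6718; MC(Q_m) = 46.7 + 0.35·30.4103 = 57.3436.
Competitive Q* = 51.5652, so ΔQ = 21.1549; wedge = 81.6718 − 57.3436 = 24.3282.
Deadweight loss = ½ × 21.1549 × 24.3282 = 257.33.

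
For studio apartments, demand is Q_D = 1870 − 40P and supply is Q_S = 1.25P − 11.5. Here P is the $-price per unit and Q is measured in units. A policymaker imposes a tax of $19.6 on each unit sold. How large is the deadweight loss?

In inverse form: demand P = 46.75 − 0.025Q, supply P = 9.2 + 0.8Q.
Competitive equilibrium: 46.75 − 0.025Q = 9.2 + 0.8Q → Q* = 45.5152, P* = 45.6121.
With the tax, the buyer price exceeds the seller price by 19.6: (46.75 − 0.025Q) − (9.2 + 0.8Q) = 19.6 → Q' = 21.7576.
ΔQ = 45.5152 − 21.7576 = 23.7576; the wedge equals the tax, 19.6.
Deadweight loss = ½ × 23.7576 × 19.6 = $232.82.

$232.82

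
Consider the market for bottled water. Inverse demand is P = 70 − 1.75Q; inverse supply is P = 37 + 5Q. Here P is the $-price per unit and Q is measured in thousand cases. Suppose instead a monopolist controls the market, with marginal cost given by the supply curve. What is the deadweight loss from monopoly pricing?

Competitive equilibrium: 70 − 1.75Q = 37 + 5Q → Q* = 4.8889, P* = 61.4444.
Marginal revenue: MR = 70 − 3.5Q. Set MR = MC: 70 − 3.5Q = 37 + 5Q → Q_m = 3.8824.
Price P_m = 70 − 1.75·3.8824 = 63.2058; MC(Q_m) = 37 + 5·3.8824 = 56.412.
Competitive Q* = 4.8889, so ΔQ = 1.0065; wedge = 63.2058 − 56.412 = 6.7938.
Welfare loss = ½ × 1.0065 × 6.7938 = $3.42 thousand.

$3.42 thousand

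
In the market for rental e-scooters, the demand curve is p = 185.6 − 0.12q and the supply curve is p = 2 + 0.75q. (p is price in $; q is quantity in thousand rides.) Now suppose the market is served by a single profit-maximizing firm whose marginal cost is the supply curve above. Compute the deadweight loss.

$284.63 thousand

Competitive equilibrium: 185.6 − 0.12q = 2 + 0.75q → q* = 211.03448, p* = 160.27586.
Marginal revenue: MR = 185.6 − 0.24q. Set MR = MC: 185.6 − 0.24q = 2 + 0.75q → q_m = 185.45455.
Price p_m = 185.6 − 0.12·185.45455 = 163.34545; MC(q_m) = 2 + 0.75·185.45455 = 141.09091.
Competitive q* = 211.03448, so Δq = 25.57993; wedge = 163.34545 − 141.09091 = 22.25454.
Welfare loss = ½ × 25.57993 × 22.25454 = $284.63 thousand.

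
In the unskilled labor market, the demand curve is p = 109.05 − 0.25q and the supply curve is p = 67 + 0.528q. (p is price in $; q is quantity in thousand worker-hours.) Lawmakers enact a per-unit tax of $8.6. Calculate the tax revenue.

$369.76 thousand

Competitive equilibrium: 109.05 − 0.25q = 67 + 0.528q → q* = 54.0488, p* = 95.5378.
With the tax, the buyer price exceeds the seller price by 8.6: (109.05 − 0.25q) − (67 + 0.528q) = 8.6 → q' = 42.9949.
Tax revenue = 8.6 × 42.9949 = $369.76 thousand.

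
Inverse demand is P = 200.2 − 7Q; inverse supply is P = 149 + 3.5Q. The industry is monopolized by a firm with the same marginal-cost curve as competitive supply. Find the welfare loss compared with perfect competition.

19.97

Competitive equilibrium: 200.2 − 7Q = 149 + 3.5Q → Q* = 4.8762, P* = 166.0667.
Marginal revenue: MR = 200.2 − 14Q. Set MR = MC: 200.2 − 14Q = 149 + 3.5Q → Q_m = 2.9257.
Price P_m = 200.2 − 7·2.9257 = 179.7201; MC(Q_m) = 149 + 3.5·2.9257 = 159.24.
Competitive Q* = 4.8762, so ΔQ = 1.9505; wedge = 179.7201 − 159.24 = 20.4801.
DWL = ½ × 1.9505 × 20.4801 = 19.97.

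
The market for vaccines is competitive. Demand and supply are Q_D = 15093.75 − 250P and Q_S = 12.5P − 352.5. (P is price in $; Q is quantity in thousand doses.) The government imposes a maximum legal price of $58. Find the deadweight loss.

In inverse form: demand P = 60.375 − 0.004Q, supply P = 28.2 + 0.08Q.
Competitive equilibrium: 60.375 − 0.004Q = 28.2 + 0.08Q → Q* = 383.0357, P* = 58.8429.
At the ceiling P = 58, quantity supplied = (58 − 28.2)/0.08 = 372.5.
Willingness to pay at Q' = 372.5: 60.375 − 0.004·372.5 = 58.885.
ΔQ = 383.0357 − 372.5 = 10.5357; wedge = 58.885 − 58 = 0.885.
The triangle = ½ × 10.5357 × 0.885 = $4.66 thousand.

$4.66 thousand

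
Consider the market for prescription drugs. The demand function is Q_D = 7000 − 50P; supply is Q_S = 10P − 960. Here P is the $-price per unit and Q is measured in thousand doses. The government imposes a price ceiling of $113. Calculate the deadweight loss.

In inverse form: demand P = 140 − 0.02Q, supply P = 96 + 0.1Q.
Competitive equilibrium: 140 − 0.02Q = 96 + 0.1Q → Q* = 366.6667, P* = 132.6667.
At the ceiling P = 113, quantity supplied = (113 − 96)/0.1 = 170.
Willingness to pay at Q' = 170: 140 − 0.02·170 = 136.6.
ΔQ = 366.6667 − 170 = 196.6667; wedge = 136.6 − 113 = 23.6.
DWL = ½ × 196.6667 × 23.6 = $2320.67 thousand.

$2320.67 thousand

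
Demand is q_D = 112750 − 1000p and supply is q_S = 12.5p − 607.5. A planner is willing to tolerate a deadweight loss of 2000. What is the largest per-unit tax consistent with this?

In inverse form: demand p = 112.75 − 0.001q, supply p = 48.6 + 0.08q.
Competitive equilibrium: 112.75 − 0.001q = 48.6 + 0.08q → q* = 791.9753, p* = 111.958.
A tax t gives Δq = t/0.081 and wedge t, so DWL = t²/0.162.
t²/0.162 = 2000 → t² = 324 → t = 18.

18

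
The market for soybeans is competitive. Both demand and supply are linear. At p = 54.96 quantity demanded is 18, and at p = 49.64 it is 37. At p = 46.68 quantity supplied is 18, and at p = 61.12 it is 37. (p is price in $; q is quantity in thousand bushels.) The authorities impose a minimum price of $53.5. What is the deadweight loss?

Demand slope = (49.64 − 54.96)/(37 − 18) = −0.28, so p = 60 − 0.28q.
Supply slope = (61.12 − 46.68)/(37 − 18) = 0.76, so p = 33 + 0.76q.
Competitive equilibrium: 60 − 0.28q = 33 + 0.76q → q* = 25.9615, p* = 52.7308.
At the floor p = 53.5, quantity demanded = (60 − 53.5)/0.28 = 23.2143.
Sellers' marginal cost at q' = 23.2143: 33 + 0.76·23.2143 = 50.6429.
Δq = 25.9615 − 23.2143 = 2.7472; wedge = 53.5 − 50.6429 = 2.8571.
The triangle = ½ × 2.7472 × 2.8571 = $3.92 thousand.

$3.92 thousand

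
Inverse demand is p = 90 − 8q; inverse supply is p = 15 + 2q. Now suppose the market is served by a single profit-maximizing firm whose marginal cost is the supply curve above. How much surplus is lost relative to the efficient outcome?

55.56

Competitive equilibrium: 90 − 8q = 15 + 2q → q* = 7.5, p* = 30.
Marginal revenue: MR = 90 − 16q. Set MR = MC: 90 − 16q = 15 + 2q → q_m = 4.16667.
Price p_m = 90 − 8·4.16667 = 56.66664; MC(q_m) = 15 + 2·4.16667 = 23.33334.
Competitive q* = 7.5, so Δq = 3.33333; wedge = 56.66664 − 23.33334 = 33.3333.
Welfare loss = ½ × 3.33333 × 33.3333 = 55.56.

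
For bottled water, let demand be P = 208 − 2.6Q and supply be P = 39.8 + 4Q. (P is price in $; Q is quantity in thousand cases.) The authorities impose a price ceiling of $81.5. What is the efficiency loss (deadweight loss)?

$748.44 thousand

Competitive equilibrium: 208 − 2.6Q = 39.8 + 4Q → Q* = 25.48485, P* = 141.73939.
At the ceiling P = 81.5, quantity supplied = (81.5 − 39.8)/4 = 10.425.
Willingness to pay at Q' = 10.425: 208 − 2.6·10.425 = 180.895.
ΔQ = 25.48485 − 10.425 = 15.05985; wedge = 180.895 − 81.5 = 99.395.
Welfare loss = ½ × 15.05985 × 99.395 = $748.44 thousand.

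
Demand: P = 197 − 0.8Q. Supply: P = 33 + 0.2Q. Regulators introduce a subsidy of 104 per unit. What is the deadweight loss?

Competitive equilibrium: 197 − 0.8Q = 33 + 0.2Q → Q* = 164, P* = 65.8.
The subsidy lowers effective supply by 104: P = 0.2Q − 71.
New quantity: 197 − 0.8Q = 0.2Q − 71 → Q' = 268.
Overproduction ΔQ = 268 − 164 = 104; wedge = subsidy = 104.
DWL = ½ × 104 × 104 = 5408.

5408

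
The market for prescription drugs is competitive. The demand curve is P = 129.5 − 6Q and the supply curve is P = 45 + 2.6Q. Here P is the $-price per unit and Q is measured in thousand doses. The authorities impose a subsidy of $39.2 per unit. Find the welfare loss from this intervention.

$89.34 thousand

Competitive equilibrium: 129.5 − 6Q = 45 + 2.6Q → Q* = 9.8256, P* = 70.5465.
The subsidy lowers effective supply by 39.2: P = 5.8 + 2.6Q.
New quantity: 129.5 − 6Q = 5.8 + 2.6Q → Q' = 14.3837.
Overproduction ΔQ = 14.3837 − 9.8256 = 4.5581; wedge = subsidy = 39.2.
The triangle = ½ × 4.5581 × 39.2 = $89.34 thousand.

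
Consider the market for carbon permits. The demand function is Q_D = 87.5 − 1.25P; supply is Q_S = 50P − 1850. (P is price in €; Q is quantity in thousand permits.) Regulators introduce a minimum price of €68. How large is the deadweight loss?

In inverse form: demand P = 70 − 0.8Q, supply P = 37 + 0.02Q.
Competitive equilibrium: 70 − 0.8Q = 37 + 0.02Q → Q* = 40.2439, P* = 37.8049.
At the floor P = 68, quantity demanded = (70 − 68)/0.8 = 2.5.
Sellers' marginal cost at Q' = 2.5: 37 + 0.02·2.5 = 37.05.
ΔQ = 40.2439 − 2.5 = 37.7439; wedge = 68 − 37.05 = 30.95.
Welfare loss = ½ × 37.7439 × 30.95 = €584.09 thousand.

€584.09 thousand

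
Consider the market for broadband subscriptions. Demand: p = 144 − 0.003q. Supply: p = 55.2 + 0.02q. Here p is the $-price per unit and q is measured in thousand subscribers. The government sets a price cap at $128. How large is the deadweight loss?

Competitive equilibrium: 144 − 0.003q = 55.2 + 0.02q → q* = 3860.8696, p* = 132.4174.
At the ceiling p = 128, quantity supplied = (128 − 55.2)/0.02 = 3640.
Willingness to pay at q' = 3640: 144 − 0.003·3640 = 133.08.
Δq = 3860.8696 − 3640 = 220.8696; wedge = 133.08 − 128 = 5.08.
DWL = ½ × 220.8696 × 5.08 = $561.01 thousand.

$561.01 thousand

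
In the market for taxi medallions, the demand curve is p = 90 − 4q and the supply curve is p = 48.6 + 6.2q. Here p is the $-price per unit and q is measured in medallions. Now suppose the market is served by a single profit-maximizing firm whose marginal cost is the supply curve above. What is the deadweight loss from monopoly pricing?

$6.67

Competitive equilibrium: 90 − 4q = 48.6 + 6.2q → q* = 4.0588, p* = 73.7647.
Marginal revenue: MR = 90 − 8q. Set MR = MC: 90 − 8q = 48.6 + 6.2q → q_m = 2.9155.
Price p_m = 90 − 4·2.9155 = 78.338; MC(q_m) = 48.6 + 6.2·2.9155 = 66.6761.
Competitive q* = 4.0588, so Δq = 1.1433; wedge = 78.338 − 66.6761 = 11.6619.
Welfare loss = ½ × 1.1433 × 11.6619 = $6.67.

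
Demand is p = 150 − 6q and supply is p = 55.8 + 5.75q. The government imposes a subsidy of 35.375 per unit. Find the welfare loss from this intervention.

53.25

Competitive equilibrium: 150 − 6q = 55.8 + 5.75q → q* = 8.017, p* = 101.8979.
The subsidy lowers effective supply by 35.375: p = 20.425 + 5.75q.
New quantity: 150 − 6q = 20.425 + 5.75q → q' = 11.0277.
Overproduction Δq = 11.0277 − 8.017 = 3.0107; wedge = subsidy = 35.375.
The triangle = ½ × 3.0107 × 35.375 = 53.25.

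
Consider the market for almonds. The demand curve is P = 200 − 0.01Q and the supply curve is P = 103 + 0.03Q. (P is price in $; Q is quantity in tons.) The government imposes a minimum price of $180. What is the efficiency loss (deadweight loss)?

$3612.50

Competitive equilibrium: 200 − 0.01Q = 103 + 0.03Q → Q* = 2425, P* = 175.75.
At the floor P = 180, quantity demanded = (200 − 180)/0.01 = 2000.
Sellers' marginal cost at Q' = 2000: 103 + 0.03·2000 = 163.
ΔQ = 2425 − 2000 = 425; wedge = 180 − 163 = 17.
DWL = ½ × 425 × 17 = $3612.50.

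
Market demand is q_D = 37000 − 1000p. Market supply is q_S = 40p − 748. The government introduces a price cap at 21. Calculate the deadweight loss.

4866.62

In inverse form: demand p = 37 − 0.001q, supply p = 18.7 + 0.025q.
Competitive equilibrium: 37 − 0.001q = 18.7 + 0.025q → q* = 703.8462, p* = 36.2962.
At the ceiling p = 21, quantity supplied = (21 − 18.7)/0.025 = 92.
Willingness to pay at q' = 92: 37 − 0.001·92 = 36.908.
Δq = 703.8462 − 92 = 611.8462; wedge = 36.908 − 21 = 15.908.
DWL = ½ × 611.8462 × 15.908 = 4866.62.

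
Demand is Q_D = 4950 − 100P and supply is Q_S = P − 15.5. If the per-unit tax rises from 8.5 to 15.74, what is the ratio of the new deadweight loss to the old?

3.429

In inverse form: demand P = 49.5 − 0.01Q, supply P = 15.5 + Q.
Competitive equilibrium: 49.5 − 0.01Q = 15.5 + Q → Q* = 33.6634, P* = 49.1634.
For a per-unit tax t: ΔQ = t/1.01, so DWL = ½·t·(t/1.01) = t²/2.02.
At t = 8.5: DWL = 35.767. At t = 15.74: DWL = 122.647.
Ratio = (15.74/8.5)² = 3.429.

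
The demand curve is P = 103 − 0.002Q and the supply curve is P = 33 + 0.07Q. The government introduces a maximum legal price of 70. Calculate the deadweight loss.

Competitive equilibrium: 103 − 0.002Q = 33 + 0.07Q → Q* = 972.22222, P* = 101.05556.
At the ceiling P = 70, quantity supplied = (70 − 33)/0.07 = 528.57143.
Willingness to pay at Q' = 528.57143: 103 − 0.002·528.57143 = 101.94286.
ΔQ = 972.22222 − 528.57143 = 443.65079; wedge = 101.94286 − 70 = 31.94286.
Welfare loss = ½ × 443.65079 × 31.94286 = 7085.74.

7085.74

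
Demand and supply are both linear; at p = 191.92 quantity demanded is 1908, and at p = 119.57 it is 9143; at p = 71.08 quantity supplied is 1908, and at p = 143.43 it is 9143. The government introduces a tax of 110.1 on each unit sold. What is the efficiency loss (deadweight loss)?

Demand slope = (119.57 − 191.92)/(9143 − 1908) = −0.01, so p = 211 − 0.01q.
Supply slope = (143.43 − 71.08)/(9143 − 1908) = 0.01, so p = 52 + 0.01q.
Competitive equilibrium: 211 − 0.01q = 52 + 0.01q → q* = 7950, p* = 131.5.
With the tax, the buyer price exceeds the seller price by 110.1: (211 − 0.01q) − (52 + 0.01q) = 110.1 → q' = 2445.
Δq = 7950 − 2445 = 5505; the wedge equals the tax, 110.1.
DWL = ½ × 5505 × 110.1 = 303050.25.

303050.25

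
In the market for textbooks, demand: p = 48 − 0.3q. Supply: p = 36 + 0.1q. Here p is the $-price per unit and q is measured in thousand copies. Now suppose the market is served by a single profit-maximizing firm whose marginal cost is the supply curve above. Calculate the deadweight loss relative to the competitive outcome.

$33.06 thousand

Competitive equilibrium: 48 − 0.3q = 36 + 0.1q → q* = 30, p* = 39.
Marginal revenue: MR = 48 − 0.6q. Set MR = MC: 48 − 0.6q = 36 + 0.1q → q_m = 17.1429.
Price p_m = 48 − 0.3·17.1429 = 42.8571; MC(q_m) = 36 + 0.1·17.1429 = 37.7143.
Competitive q* = 30, so Δq = 12.8571; wedge = 42.8571 − 37.7143 = 5.1428.
The triangle = ½ × 12.8571 × 5.1428 = $33.06 thousand.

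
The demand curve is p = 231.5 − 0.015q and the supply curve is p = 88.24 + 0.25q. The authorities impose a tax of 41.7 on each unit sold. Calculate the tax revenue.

Competitive equilibrium: 231.5 − 0.015q = 88.24 + 0.25q → q* = 540.6038, p* = 223.3909.
With the tax, the buyer price exceeds the seller price by 41.7: (231.5 − 0.015q) − (88.24 + 0.25q) = 41.7 → q' = 383.2453.
Tax revenue = 41.7 × 383.2453 = 15981.33.

15981.33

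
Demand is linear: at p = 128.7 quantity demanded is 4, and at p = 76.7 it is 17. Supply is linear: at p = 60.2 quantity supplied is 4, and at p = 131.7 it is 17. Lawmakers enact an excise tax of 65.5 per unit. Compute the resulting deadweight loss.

Demand slope = (76.7 − 128.7)/(17 − 4) = −4, so p = 144.7 − 4q.
Supply slope = (131.7 − 60.2)/(17 − 4) = 5.5, so p = 38.2 + 5.5q.
Competitive equilibrium: 144.7 − 4q = 38.2 + 5.5q → q* = 11.2105, p* = 99.8579.
With the tax, the buyer price exceeds the seller price by 65.5: (144.7 − 4q) − (38.2 + 5.5q) = 65.5 → q' = 4.3158.
Δq = 11.2105 − 4.3158 = 6.8947; the wedge equals the tax, 65.5.
DWL = ½ × 6.8947 × 65.5 = 225.80.

225.80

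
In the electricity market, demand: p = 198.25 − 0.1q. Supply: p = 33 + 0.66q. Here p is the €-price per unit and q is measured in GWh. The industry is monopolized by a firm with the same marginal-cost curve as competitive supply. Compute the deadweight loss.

Competitive equilibrium: 198.25 − 0.1q = 33 + 0.66q → q* = 217.4342, p* = 176.5066.
Marginal revenue: MR = 198.25 − 0.2q. Set MR = MC: 198.25 − 0.2q = 33 + 0.66q → q_m = 192.1512.
Price p_m = 198.25 − 0.1·192.1512 = 179.0349; MC(q_m) = 33 + 0.66·192.1512 = 159.8198.
Competitive q* = 217.4342, so Δq = 25.283; wedge = 179.0349 − 159.8198 = 19.2151.
Deadweight loss = ½ × 25.283 × 19.2151 = €242.91.

€242.91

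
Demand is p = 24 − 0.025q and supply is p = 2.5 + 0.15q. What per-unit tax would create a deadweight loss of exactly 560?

Competitive equilibrium: 24 − 0.025q = 2.5 + 0.15q → q* = 122.8571, p* = 20.9286.
A tax t gives Δq = t/0.175 and wedge t, so DWL = t²/0.35.
t²/0.35 = 560 → t² = 196 → t = 14.

14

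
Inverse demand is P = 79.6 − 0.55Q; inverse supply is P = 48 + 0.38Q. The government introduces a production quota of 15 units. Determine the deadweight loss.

Competitive equilibrium: 79.6 − 0.55Q = 48 + 0.38Q → Q* = 33.9785, P* = 60.9118.
At Q = 15: demand price = 79.6 − 0.55·15 = 71.35; supply price = 48 + 0.38·15 = 53.7.
ΔQ = 33.9785 − 15 = 18.9785; wedge = 71.35 − 53.7 = 17.65.
Deadweight loss = ½ × 18.9785 × 17.65 = 167.49.

167.49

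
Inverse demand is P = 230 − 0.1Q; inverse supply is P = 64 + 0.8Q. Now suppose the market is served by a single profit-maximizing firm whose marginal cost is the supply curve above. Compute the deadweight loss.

Competitive equilibrium: 230 − 0.1Q = 64 + 0.8Q → Q* = 184.4444, P* = 211.5556.
Marginal revenue: MR = 230 − 0.2Q. Set MR = MC: 230 − 0.2Q = 64 + 0.8Q → Q_m = 166.
Price P_m = 230 − 0.1·166 = 213.4; MC(Q_m) = 64 + 0.8·166 = 196.8.
Competitive Q* = 184.4444, so ΔQ = 18.4444; wedge = 213.4 − 196.8 = 16.6.
The triangle = ½ × 18.4444 × 16.6 = 153.09.

153.09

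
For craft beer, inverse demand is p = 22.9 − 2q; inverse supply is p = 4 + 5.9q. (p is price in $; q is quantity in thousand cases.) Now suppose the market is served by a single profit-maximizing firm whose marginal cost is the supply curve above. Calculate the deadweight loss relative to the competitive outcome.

Competitive equilibrium: 22.9 − 2q = 4 + 5.9q → q* = 2.3924, p* = 18.1152.
Marginal revenue: MR = 22.9 − 4q. Set MR = MC: 22.9 − 4q = 4 + 5.9q → q_m = 1.9091.
Price p_m = 22.9 − 2·1.9091 = 19.0818; MC(q_m) = 4 + 5.9·1.9091 = 15.2637.
Competitive q* = 2.3924, so Δq = 0.4833; wedge = 19.0818 − 15.2637 = 3.8181.
The triangle = ½ × 0.4833 × 3.8181 = $0.92 thousand.

$0.92 thousand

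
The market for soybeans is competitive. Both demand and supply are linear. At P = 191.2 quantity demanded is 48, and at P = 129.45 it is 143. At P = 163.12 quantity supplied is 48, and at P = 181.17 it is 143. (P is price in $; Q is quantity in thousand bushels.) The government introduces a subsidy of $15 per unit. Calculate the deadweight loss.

Demand slope = (129.45 − 191.2)/(143 − 48) = −0.65, so P = 222.4 − 0.65Q.
Supply slope = (181.17 − 163.12)/(143 − 48) = 0.19, so P = 154 + 0.19Q.
Competitive equilibrium: 222.4 − 0.65Q = 154 + 0.19Q → Q* = 81.4286, P* = 169.4714.
The subsidy lowers effective supply by 15: P = 139 + 0.19Q.
New quantity: 222.4 − 0.65Q = 139 + 0.19Q → Q' = 99.2857.
Overproduction ΔQ = 99.2857 − 81.4286 = 17.8571; wedge = subsidy = 15.
Deadweight loss = ½ × 17.8571 × 15 = $133.93 thousand.

$133.93 thousand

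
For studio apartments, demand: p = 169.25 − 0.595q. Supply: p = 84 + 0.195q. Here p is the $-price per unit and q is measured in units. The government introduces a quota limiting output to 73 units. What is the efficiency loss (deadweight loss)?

$481.43

Competitive equilibrium: 169.25 − 0.595q = 84 + 0.195q → q* = 107.9114, p* = 105.0427.
At q = 73: demand price = 169.25 − 0.595·73 = 125.815; supply price = 84 + 0.195·73 = 98.235.
Δq = 107.9114 − 73 = 34.9114; wedge = 125.815 − 98.235 = 27.58.
Welfare loss = ½ × 34.9114 × 27.58 = $481.43.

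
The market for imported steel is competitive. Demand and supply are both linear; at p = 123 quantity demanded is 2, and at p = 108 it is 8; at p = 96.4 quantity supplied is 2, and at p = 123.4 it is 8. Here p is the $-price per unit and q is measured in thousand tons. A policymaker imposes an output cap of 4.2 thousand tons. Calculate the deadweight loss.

Demand slope = (108 − 123)/(8 − 2) = −2.5, so p = 128 − 2.5q.
Supply slope = (123.4 − 96.4)/(8 − 2) = 4.5, so p = 87.4 + 4.5q.
Competitive equilibrium: 128 − 2.5q = 87.4 + 4.5q → q* = 5.8, p* = 113.5.
At q = 4.2: demand price = 128 − 2.5·4.2 = 117.5; supply price = 87.4 + 4.5·4.2 = 106.3.
Δq = 5.8 − 4.2 = 1.6; wedge = 117.5 − 106.3 = 11.2.
The triangle = ½ × 1.6 × 11.2 = $8.96 thousand.

$8.96 thousand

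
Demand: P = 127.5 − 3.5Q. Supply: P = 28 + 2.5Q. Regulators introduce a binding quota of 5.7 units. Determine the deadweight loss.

355.34

Competitive equilibrium: 127.5 − 3.5Q = 28 + 2.5Q → Q* = 16.5833, P* = 69.4583.
At Q = 5.7: demand price = 127.5 − 3.5·5.7 = 107.55; supply price = 28 + 2.5·5.7 = 42.25.
ΔQ = 16.5833 − 5.7 = 10.8833; wedge = 107.55 − 42.25 = 65.3.
Deadweight loss = ½ × 10.8833 × 65.3 = 355.34.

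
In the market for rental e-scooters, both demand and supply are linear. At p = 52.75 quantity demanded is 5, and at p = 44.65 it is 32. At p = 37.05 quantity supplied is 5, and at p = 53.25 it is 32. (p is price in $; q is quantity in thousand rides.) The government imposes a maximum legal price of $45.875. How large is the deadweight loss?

$3.37 thousand

Demand slope = (44.65 − 52.75)/(32 − 5) = −0.3, so p = 54.25 − 0.3q.
Supply slope = (53.25 − 37.05)/(32 − 5) = 0.6, so p = 34.05 + 0.6q.
Competitive equilibrium: 54.25 − 0.3q = 34.05 + 0.6q → q* = 22.4444, p* = 47.5167.
At the ceiling p = 45.875, quantity supplied = (45.875 − 34.05)/0.6 = 19.7083.
Willingness to pay at q' = 19.7083: 54.25 − 0.3·19.7083 = 48.3375.
Δq = 22.4444 − 19.7083 = 2.7361; wedge = 48.3375 − 45.875 = 2.4625.
Welfare loss = ½ × 2.7361 × 2.4625 = $3.37 thousand.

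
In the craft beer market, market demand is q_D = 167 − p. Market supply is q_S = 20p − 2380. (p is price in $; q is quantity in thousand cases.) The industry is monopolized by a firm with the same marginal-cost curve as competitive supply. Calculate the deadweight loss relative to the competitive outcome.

In inverse form: demand p = 167 − q, supply p = 119 + 0.05q.
Competitive equilibrium: 167 − q = 119 + 0.05q → q* = 45.7143, p* = 121.2857.
Marginal revenue: MR = 167 − 2q. Set MR = MC: 167 − 2q = 119 + 0.05q → q_m = 23.4146.
Price p_m = 167 − 1·23.4146 = 143.5854; MC(q_m) = 119 + 0.05·23.4146 = 120.1707.
Competitive q* = 45.7143, so Δq = 22.2997; wedge = 143.5854 − 120.1707 = 23.4147.
DWL = ½ × 22.2997 × 23.4147 = $261.07 thousand.

$261.07 thousand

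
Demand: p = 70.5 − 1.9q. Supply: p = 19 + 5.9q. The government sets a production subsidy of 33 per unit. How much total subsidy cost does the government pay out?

357.50

Competitive equilibrium: 70.5 − 1.9q = 19 + 5.9q → q* = 6.6026, p* = 57.9551.
The subsidy lowers effective supply by 33: p = 5.9q − 14.
New quantity: 70.5 − 1.9q = 5.9q − 14 → q' = 10.8333.
Total subsidy cost = 33 × 10.8333 = 357.50.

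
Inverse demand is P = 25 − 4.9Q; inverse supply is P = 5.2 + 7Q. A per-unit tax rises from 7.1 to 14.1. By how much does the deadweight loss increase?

6.24

Competitive equilibrium: 25 − 4.9Q = 5.2 + 7Q → Q* = 1.6639, P* = 16.8471.
For a per-unit tax t: ΔQ = t/11.9, so DWL = ½·t·(t/11.9) = t²/23.8.
At t = 7.1: DWL = 2.118. At t = 14.1: DWL = 8.353.
Increase = 8.353 − 2.118 = 6.24.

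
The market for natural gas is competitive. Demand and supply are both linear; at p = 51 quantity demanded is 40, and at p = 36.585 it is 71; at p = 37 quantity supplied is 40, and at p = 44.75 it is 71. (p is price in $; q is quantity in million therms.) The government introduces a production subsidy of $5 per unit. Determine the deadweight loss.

$17.48 million

Demand slope = (36.585 − 51)/(71 − 40) = −0.465, so p = 69.6 − 0.465q.
Supply slope = (44.75 − 37)/(71 − 40) = 0.25, so p = 27 + 0.25q.
Competitive equilibrium: 69.6 − 0.465q = 27 + 0.25q → q* = 59.5804, p* = 41.8951.
The subsidy lowers effective supply by 5: p = 22 + 0.25q.
New quantity: 69.6 − 0.465q = 22 + 0.25q → q' = 66.5734.
Overproduction Δq = 66.5734 − 59.5804 = 6.993; wedge = subsidy = 5.
Deadweight loss = ½ × 6.993 × 5 = $17.48 million.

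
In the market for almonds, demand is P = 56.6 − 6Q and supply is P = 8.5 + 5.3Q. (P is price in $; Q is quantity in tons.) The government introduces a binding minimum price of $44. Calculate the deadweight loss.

Competitive equilibrium: 56.6 − 6Q = 8.5 + 5.3Q → Q* = 4.2566, P* = 31.0602.
At the floor P = 44, quantity demanded = (56.6 − 44)/6 = 2.1.
Sellers' marginal cost at Q' = 2.1: 8.5 + 5.3·2.1 = 19.63.
ΔQ = 4.2566 − 2.1 = 2.1566; wedge = 44 − 19.63 = 24.37.
Welfare loss = ½ × 2.1566 × 24.37 = $26.28.

$26.28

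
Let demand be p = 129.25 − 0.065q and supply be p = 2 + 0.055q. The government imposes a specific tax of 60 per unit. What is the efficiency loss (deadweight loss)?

15000

Competitive equilibrium: 129.25 − 0.065q = 2 + 0.055q → q* = 1060.4167, p* = 60.3229.
With the tax, the buyer price exceeds the seller price by 60: (129.25 − 0.065q) − (2 + 0.055q) = 60 → q' = 560.4167.
Δq = 1060.4167 − 560.4167 = 500; the wedge equals the tax, 60.
Welfare loss = ½ × 500 × 60 = 15000.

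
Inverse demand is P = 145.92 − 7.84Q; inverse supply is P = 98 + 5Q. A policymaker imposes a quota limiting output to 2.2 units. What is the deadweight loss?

15.07

Competitive equilibrium: 145.92 − 7.84Q = 98 + 5Q → Q* = 3.7321, P* = 116.6604.
At Q = 2.2: demand price = 145.92 − 7.84·2.2 = 128.672; supply price = 98 + 5·2.2 = 109.
ΔQ = 3.7321 − 2.2 = 1.5321; wedge = 128.672 − 109 = 19.672.
DWL = ½ × 1.5321 × 19.672 = 15.07.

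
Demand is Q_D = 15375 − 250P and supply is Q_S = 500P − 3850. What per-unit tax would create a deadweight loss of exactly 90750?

In inverse form: demand P = 61.5 − 0.004Q, supply P = 7.7 + 0.002Q.
Competitive equilibrium: 61.5 − 0.004Q = 7.7 + 0.002Q → Q* = 8966.6667, P* = 25.6333.
A tax t gives ΔQ = t/0.006 and wedge t, so DWL = t²/0.012.
t²/0.012 = 90750 → t² = 1089 → t = 33.

33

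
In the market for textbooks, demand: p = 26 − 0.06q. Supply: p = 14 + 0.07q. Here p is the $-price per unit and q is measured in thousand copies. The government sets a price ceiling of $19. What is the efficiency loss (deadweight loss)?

Competitive equilibrium: 26 − 0.06q = 14 + 0.07q → q* = 92.3077, p* = 20.4615.
At the ceiling p = 19, quantity supplied = (19 − 14)/0.07 = 71.4286.
Willingness to pay at q' = 71.4286: 26 − 0.06·71.4286 = 21.7143.
Δq = 92.3077 − 71.4286 = 20.8791; wedge = 21.7143 − 19 = 2.7143.
The triangle = ½ × 20.8791 × 2.7143 = $28.34 thousand.

$28.34 thousand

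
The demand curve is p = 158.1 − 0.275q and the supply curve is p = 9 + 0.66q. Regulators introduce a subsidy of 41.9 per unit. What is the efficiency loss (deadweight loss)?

938.83

Competitive equilibrium: 158.1 − 0.275q = 9 + 0.66q → q* = 159.4652, p* = 114.2471.
The subsidy lowers effective supply by 41.9: p = 0.66q − 32.9.
New quantity: 158.1 − 0.275q = 0.66q − 32.9 → q' = 204.2781.
Overproduction Δq = 204.2781 − 159.4652 = 44.8129; wedge = subsidy = 41.9.
Welfare loss = ½ × 44.8129 × 41.9 = 938.83.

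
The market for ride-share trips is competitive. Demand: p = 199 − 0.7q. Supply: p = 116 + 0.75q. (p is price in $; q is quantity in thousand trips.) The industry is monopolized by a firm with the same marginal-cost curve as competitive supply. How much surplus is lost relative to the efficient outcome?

$251.81 thousand

Competitive equilibrium: 199 − 0.7q = 116 + 0.75q → q* = 57.2414, p* = 158.931.
Marginal revenue: MR = 199 − 1.4q. Set MR = MC: 199 − 1.4q = 116 + 0.75q → q_m = 38.6047.
Price p_m = 199 − 0.7·38.6047 = 171.9767; MC(q_m) = 116 + 0.75·38.6047 = 144.9535.
Competitive q* = 57.2414, so Δq = 18.6367; wedge = 171.9767 − 144.9535 = 27.0232.
Deadweight loss = ½ × 18.6367 × 27.0232 = $251.81 thousand.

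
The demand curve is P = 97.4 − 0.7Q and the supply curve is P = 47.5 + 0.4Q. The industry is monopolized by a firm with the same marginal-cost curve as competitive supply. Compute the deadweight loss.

171.17

Competitive equilibrium: 97.4 − 0.7Q = 47.5 + 0.4Q → Q* = 45.3636, P* = 65.6455.
Marginal revenue: MR = 97.4 − 1.4Q. Set MR = MC: 97.4 − 1.4Q = 47.5 + 0.4Q → Q_m = 27.7222.
Price P_m = 97.4 − 0.7·27.7222 = 77.9945; MC(Q_m) = 47.5 + 0.4·27.7222 = 58.5889.
Competitive Q* = 45.3636, so ΔQ = 17.6414; wedge = 77.9945 − 58.5889 = 19.4056.
Deadweight loss = ½ × 17.6414 × 19.4056 = 171.17.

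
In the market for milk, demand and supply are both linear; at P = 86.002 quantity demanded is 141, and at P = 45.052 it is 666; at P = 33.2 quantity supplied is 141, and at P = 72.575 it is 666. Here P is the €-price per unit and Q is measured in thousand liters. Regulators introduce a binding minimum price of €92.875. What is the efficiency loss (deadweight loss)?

Demand slope = (45.052 − 86.002)/(666 − 141) = −0.078, so P = 97 − 0.078Q.
Supply slope = (72.575 − 33.2)/(666 − 141) = 0.075, so P = 22.625 + 0.075Q.
Competitive equilibrium: 97 − 0.078Q = 22.625 + 0.075Q → Q* = 486.11111, P* = 59.08333.
At the floor P = 92.875, quantity demanded = (97 − 92.875)/0.078 = 52.88462.
Sellers' marginal cost at Q' = 52.88462: 22.625 + 0.075·52.88462 = 26.59135.
ΔQ = 486.11111 − 52.88462 = 433.22649; wedge = 92.875 − 26.59135 = 66.28365.
The triangle = ½ × 433.22649 × 66.28365 = €14357.92 thousand.

€14357.92 thousand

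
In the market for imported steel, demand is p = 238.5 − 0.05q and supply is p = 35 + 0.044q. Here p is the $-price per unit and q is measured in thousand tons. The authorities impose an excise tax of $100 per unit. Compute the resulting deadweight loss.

$53191.49 thousand

Competitive equilibrium: 238.5 − 0.05q = 35 + 0.044q → q* = 2164.8936, p* = 130.2553.
With the tax, the buyer price exceeds the seller price by 100: (238.5 − 0.05q) − (35 + 0.044q) = 100 → q' = 1101.0638.
Δq = 2164.8936 − 1101.0638 = 1063.8298; the wedge equals the tax, 100.
The triangle = ½ × 1063.8298 × 100 = $53191.49 thousand.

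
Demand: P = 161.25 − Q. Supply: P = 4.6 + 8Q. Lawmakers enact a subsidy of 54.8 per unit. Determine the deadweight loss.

Competitive equilibrium: 161.25 − Q = 4.6 + 8Q → Q* = 17.40556, P* = 143.84444.
The subsidy lowers effective supply by 54.8: P = 8Q − 50.2.
New quantity: 161.25 − Q = 8Q − 50.2 → Q' = 23.49444.
Overproduction ΔQ = 23.49444 − 17.40556 = 6.08888; wedge = subsidy = 54.8.
Deadweight loss = ½ × 6.08888 × 54.8 = 166.84.

166.84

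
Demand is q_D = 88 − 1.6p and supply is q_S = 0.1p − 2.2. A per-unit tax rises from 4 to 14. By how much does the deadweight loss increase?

8.47

In inverse form: demand p = 55 − 0.625q, supply p = 22 + 10q.
Competitive equilibrium: 55 − 0.625q = 22 + 10q → q* = 3.1059, p* = 53.0588.
For a per-unit tax t: Δq = t/10.625, so DWL = ½·t·(t/10.625) = t²/21.25.
At t = 4: DWL = 0.753. At t = 14: DWL = 9.224.
Increase = 9.224 − 0.753 = 8.47.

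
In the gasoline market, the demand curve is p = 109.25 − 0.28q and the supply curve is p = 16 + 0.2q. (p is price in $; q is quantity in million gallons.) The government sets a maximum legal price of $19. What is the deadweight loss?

Competitive equilibrium: 109.25 − 0.28q = 16 + 0.2q → q* = 194.2708, p* = 54.8542.
At the ceiling p = 19, quantity supplied = (19 − 16)/0.2 = 15.
Willingness to pay at q' = 15: 109.25 − 0.28·15 = 105.05.
Δq = 194.2708 − 15 = 179.2708; wedge = 105.05 − 19 = 86.05.
The triangle = ½ × 179.2708 × 86.05 = $7713.13 million.

$7713.13 million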